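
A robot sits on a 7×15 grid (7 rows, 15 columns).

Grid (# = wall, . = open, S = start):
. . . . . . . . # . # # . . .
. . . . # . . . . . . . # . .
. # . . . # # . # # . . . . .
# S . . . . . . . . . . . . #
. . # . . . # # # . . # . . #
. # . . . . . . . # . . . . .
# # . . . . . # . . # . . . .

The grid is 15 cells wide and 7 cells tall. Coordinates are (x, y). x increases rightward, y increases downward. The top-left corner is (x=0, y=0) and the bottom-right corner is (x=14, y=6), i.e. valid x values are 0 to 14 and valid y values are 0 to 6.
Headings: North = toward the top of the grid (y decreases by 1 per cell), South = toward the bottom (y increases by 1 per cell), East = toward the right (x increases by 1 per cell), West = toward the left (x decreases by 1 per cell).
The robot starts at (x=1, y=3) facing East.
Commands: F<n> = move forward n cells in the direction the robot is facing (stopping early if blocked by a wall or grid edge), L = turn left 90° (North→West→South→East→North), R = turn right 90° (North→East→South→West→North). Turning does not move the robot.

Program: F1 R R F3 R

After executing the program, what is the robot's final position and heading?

Answer: Final position: (x=1, y=3), facing North

Derivation:
Start: (x=1, y=3), facing East
  F1: move forward 1, now at (x=2, y=3)
  R: turn right, now facing South
  R: turn right, now facing West
  F3: move forward 1/3 (blocked), now at (x=1, y=3)
  R: turn right, now facing North
Final: (x=1, y=3), facing North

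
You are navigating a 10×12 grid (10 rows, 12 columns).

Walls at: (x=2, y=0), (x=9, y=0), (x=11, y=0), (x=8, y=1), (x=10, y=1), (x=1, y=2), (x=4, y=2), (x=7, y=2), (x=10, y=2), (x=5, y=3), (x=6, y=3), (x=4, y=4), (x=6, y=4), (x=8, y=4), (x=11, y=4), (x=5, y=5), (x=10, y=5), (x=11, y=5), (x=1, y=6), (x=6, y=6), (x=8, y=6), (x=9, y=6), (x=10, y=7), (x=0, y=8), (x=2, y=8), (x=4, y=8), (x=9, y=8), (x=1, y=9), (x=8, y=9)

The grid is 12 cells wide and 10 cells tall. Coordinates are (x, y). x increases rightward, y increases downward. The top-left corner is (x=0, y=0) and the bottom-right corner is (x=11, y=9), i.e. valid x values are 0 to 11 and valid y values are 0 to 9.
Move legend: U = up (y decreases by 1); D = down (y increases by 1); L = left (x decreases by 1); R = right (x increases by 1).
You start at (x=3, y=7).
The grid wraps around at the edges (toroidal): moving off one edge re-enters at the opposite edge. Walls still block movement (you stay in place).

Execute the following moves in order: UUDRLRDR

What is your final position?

Start: (x=3, y=7)
  U (up): (x=3, y=7) -> (x=3, y=6)
  U (up): (x=3, y=6) -> (x=3, y=5)
  D (down): (x=3, y=5) -> (x=3, y=6)
  R (right): (x=3, y=6) -> (x=4, y=6)
  L (left): (x=4, y=6) -> (x=3, y=6)
  R (right): (x=3, y=6) -> (x=4, y=6)
  D (down): (x=4, y=6) -> (x=4, y=7)
  R (right): (x=4, y=7) -> (x=5, y=7)
Final: (x=5, y=7)

Answer: Final position: (x=5, y=7)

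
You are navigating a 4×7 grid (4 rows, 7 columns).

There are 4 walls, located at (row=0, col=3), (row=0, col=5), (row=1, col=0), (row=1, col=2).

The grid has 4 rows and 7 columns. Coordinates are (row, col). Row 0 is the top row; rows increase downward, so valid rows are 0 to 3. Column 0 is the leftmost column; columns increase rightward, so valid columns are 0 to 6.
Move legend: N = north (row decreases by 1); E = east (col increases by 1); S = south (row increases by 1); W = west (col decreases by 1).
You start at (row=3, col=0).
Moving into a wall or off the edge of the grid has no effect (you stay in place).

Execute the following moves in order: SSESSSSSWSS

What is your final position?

Start: (row=3, col=0)
  S (south): blocked, stay at (row=3, col=0)
  S (south): blocked, stay at (row=3, col=0)
  E (east): (row=3, col=0) -> (row=3, col=1)
  [×5]S (south): blocked, stay at (row=3, col=1)
  W (west): (row=3, col=1) -> (row=3, col=0)
  S (south): blocked, stay at (row=3, col=0)
  S (south): blocked, stay at (row=3, col=0)
Final: (row=3, col=0)

Answer: Final position: (row=3, col=0)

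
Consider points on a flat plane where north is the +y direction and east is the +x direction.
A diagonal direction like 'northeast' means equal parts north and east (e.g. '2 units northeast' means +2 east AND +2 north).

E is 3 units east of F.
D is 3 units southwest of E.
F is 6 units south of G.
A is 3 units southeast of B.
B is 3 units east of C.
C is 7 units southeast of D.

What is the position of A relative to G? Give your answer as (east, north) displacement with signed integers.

Place G at the origin (east=0, north=0).
  F is 6 units south of G: delta (east=+0, north=-6); F at (east=0, north=-6).
  E is 3 units east of F: delta (east=+3, north=+0); E at (east=3, north=-6).
  D is 3 units southwest of E: delta (east=-3, north=-3); D at (east=0, north=-9).
  C is 7 units southeast of D: delta (east=+7, north=-7); C at (east=7, north=-16).
  B is 3 units east of C: delta (east=+3, north=+0); B at (east=10, north=-16).
  A is 3 units southeast of B: delta (east=+3, north=-3); A at (east=13, north=-19).
Therefore A relative to G: (east=13, north=-19).

Answer: A is at (east=13, north=-19) relative to G.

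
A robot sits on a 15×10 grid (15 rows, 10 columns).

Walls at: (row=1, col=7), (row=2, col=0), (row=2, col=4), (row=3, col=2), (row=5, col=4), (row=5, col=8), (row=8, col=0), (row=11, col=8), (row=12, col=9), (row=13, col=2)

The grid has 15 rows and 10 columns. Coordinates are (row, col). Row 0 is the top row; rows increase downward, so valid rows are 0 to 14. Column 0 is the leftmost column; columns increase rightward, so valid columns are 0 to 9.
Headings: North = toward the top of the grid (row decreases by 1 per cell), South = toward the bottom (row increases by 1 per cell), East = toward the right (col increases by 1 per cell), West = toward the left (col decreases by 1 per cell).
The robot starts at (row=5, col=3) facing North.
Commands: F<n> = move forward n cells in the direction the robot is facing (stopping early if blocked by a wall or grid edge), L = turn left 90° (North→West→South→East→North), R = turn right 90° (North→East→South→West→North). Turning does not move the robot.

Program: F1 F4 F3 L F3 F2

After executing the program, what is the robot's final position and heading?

Start: (row=5, col=3), facing North
  F1: move forward 1, now at (row=4, col=3)
  F4: move forward 4, now at (row=0, col=3)
  F3: move forward 0/3 (blocked), now at (row=0, col=3)
  L: turn left, now facing West
  F3: move forward 3, now at (row=0, col=0)
  F2: move forward 0/2 (blocked), now at (row=0, col=0)
Final: (row=0, col=0), facing West

Answer: Final position: (row=0, col=0), facing West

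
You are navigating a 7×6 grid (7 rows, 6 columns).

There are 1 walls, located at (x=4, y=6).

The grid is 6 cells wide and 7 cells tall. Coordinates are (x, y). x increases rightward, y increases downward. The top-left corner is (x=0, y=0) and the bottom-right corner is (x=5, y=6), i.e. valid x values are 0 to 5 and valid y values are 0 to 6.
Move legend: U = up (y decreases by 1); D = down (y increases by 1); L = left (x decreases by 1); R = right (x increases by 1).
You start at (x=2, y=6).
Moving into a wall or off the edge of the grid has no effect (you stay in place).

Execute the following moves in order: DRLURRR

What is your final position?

Answer: Final position: (x=5, y=5)

Derivation:
Start: (x=2, y=6)
  D (down): blocked, stay at (x=2, y=6)
  R (right): (x=2, y=6) -> (x=3, y=6)
  L (left): (x=3, y=6) -> (x=2, y=6)
  U (up): (x=2, y=6) -> (x=2, y=5)
  R (right): (x=2, y=5) -> (x=3, y=5)
  R (right): (x=3, y=5) -> (x=4, y=5)
  R (right): (x=4, y=5) -> (x=5, y=5)
Final: (x=5, y=5)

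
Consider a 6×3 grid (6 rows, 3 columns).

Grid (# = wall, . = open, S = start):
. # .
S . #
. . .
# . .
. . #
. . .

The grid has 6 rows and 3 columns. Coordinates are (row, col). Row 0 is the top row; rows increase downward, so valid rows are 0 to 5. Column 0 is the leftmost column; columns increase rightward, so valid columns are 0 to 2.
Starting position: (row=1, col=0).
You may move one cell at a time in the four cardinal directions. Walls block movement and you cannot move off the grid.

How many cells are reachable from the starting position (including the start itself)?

BFS flood-fill from (row=1, col=0):
  Distance 0: (row=1, col=0)
  Distance 1: (row=0, col=0), (row=1, col=1), (row=2, col=0)
  Distance 2: (row=2, col=1)
  Distance 3: (row=2, col=2), (row=3, col=1)
  Distance 4: (row=3, col=2), (row=4, col=1)
  Distance 5: (row=4, col=0), (row=5, col=1)
  Distance 6: (row=5, col=0), (row=5, col=2)
Total reachable: 13 (grid has 14 open cells total)

Answer: Reachable cells: 13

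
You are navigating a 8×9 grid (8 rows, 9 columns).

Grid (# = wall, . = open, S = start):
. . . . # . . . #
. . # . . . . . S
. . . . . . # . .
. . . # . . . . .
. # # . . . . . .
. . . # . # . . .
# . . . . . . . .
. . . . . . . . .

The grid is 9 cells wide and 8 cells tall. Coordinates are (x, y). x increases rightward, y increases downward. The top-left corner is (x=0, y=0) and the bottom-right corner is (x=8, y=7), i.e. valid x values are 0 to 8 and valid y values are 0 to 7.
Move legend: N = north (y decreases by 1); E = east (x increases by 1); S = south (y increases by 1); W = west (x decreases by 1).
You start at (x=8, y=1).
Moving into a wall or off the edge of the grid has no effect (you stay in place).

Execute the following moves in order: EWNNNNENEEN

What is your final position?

Answer: Final position: (x=7, y=0)

Derivation:
Start: (x=8, y=1)
  E (east): blocked, stay at (x=8, y=1)
  W (west): (x=8, y=1) -> (x=7, y=1)
  N (north): (x=7, y=1) -> (x=7, y=0)
  [×3]N (north): blocked, stay at (x=7, y=0)
  E (east): blocked, stay at (x=7, y=0)
  N (north): blocked, stay at (x=7, y=0)
  E (east): blocked, stay at (x=7, y=0)
  E (east): blocked, stay at (x=7, y=0)
  N (north): blocked, stay at (x=7, y=0)
Final: (x=7, y=0)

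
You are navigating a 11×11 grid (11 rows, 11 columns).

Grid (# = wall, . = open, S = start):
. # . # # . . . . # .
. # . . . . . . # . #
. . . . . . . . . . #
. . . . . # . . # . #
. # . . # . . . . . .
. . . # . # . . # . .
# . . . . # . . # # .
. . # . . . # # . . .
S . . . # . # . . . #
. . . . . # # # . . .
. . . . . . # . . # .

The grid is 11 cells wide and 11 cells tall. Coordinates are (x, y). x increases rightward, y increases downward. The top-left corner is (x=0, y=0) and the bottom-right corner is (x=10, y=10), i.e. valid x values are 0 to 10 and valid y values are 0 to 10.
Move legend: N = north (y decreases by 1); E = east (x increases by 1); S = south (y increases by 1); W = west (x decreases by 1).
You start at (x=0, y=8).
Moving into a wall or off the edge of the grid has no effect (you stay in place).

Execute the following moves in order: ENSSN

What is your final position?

Answer: Final position: (x=1, y=8)

Derivation:
Start: (x=0, y=8)
  E (east): (x=0, y=8) -> (x=1, y=8)
  N (north): (x=1, y=8) -> (x=1, y=7)
  S (south): (x=1, y=7) -> (x=1, y=8)
  S (south): (x=1, y=8) -> (x=1, y=9)
  N (north): (x=1, y=9) -> (x=1, y=8)
Final: (x=1, y=8)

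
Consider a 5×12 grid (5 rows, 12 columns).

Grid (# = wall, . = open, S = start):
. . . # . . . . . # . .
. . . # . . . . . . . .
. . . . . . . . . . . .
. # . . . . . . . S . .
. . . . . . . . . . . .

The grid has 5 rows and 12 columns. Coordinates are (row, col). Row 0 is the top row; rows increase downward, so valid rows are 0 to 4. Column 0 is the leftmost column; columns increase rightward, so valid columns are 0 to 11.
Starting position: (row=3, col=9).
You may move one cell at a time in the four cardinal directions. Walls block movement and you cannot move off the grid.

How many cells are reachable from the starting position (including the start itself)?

Answer: Reachable cells: 56

Derivation:
BFS flood-fill from (row=3, col=9):
  Distance 0: (row=3, col=9)
  Distance 1: (row=2, col=9), (row=3, col=8), (row=3, col=10), (row=4, col=9)
  Distance 2: (row=1, col=9), (row=2, col=8), (row=2, col=10), (row=3, col=7), (row=3, col=11), (row=4, col=8), (row=4, col=10)
  Distance 3: (row=1, col=8), (row=1, col=10), (row=2, col=7), (row=2, col=11), (row=3, col=6), (row=4, col=7), (row=4, col=11)
  Distance 4: (row=0, col=8), (row=0, col=10), (row=1, col=7), (row=1, col=11), (row=2, col=6), (row=3, col=5), (row=4, col=6)
  Distance 5: (row=0, col=7), (row=0, col=11), (row=1, col=6), (row=2, col=5), (row=3, col=4), (row=4, col=5)
  Distance 6: (row=0, col=6), (row=1, col=5), (row=2, col=4), (row=3, col=3), (row=4, col=4)
  Distance 7: (row=0, col=5), (row=1, col=4), (row=2, col=3), (row=3, col=2), (row=4, col=3)
  Distance 8: (row=0, col=4), (row=2, col=2), (row=4, col=2)
  Distance 9: (row=1, col=2), (row=2, col=1), (row=4, col=1)
  Distance 10: (row=0, col=2), (row=1, col=1), (row=2, col=0), (row=4, col=0)
  Distance 11: (row=0, col=1), (row=1, col=0), (row=3, col=0)
  Distance 12: (row=0, col=0)
Total reachable: 56 (grid has 56 open cells total)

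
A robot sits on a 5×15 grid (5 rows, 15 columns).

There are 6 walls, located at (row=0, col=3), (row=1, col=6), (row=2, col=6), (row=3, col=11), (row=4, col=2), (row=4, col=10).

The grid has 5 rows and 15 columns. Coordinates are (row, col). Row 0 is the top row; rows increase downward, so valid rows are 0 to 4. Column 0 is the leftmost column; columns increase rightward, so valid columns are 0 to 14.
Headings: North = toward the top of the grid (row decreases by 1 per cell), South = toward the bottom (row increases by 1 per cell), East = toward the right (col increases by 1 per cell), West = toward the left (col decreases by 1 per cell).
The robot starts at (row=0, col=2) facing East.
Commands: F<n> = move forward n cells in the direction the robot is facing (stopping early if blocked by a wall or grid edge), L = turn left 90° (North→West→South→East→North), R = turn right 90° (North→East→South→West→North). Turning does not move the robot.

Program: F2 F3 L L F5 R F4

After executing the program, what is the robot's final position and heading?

Start: (row=0, col=2), facing East
  F2: move forward 0/2 (blocked), now at (row=0, col=2)
  F3: move forward 0/3 (blocked), now at (row=0, col=2)
  L: turn left, now facing North
  L: turn left, now facing West
  F5: move forward 2/5 (blocked), now at (row=0, col=0)
  R: turn right, now facing North
  F4: move forward 0/4 (blocked), now at (row=0, col=0)
Final: (row=0, col=0), facing North

Answer: Final position: (row=0, col=0), facing North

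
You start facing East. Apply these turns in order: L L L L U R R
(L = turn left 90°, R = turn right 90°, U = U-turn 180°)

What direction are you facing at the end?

Answer: Final heading: East

Derivation:
Start: East
  L (left (90° counter-clockwise)) -> North
  L (left (90° counter-clockwise)) -> West
  L (left (90° counter-clockwise)) -> South
  L (left (90° counter-clockwise)) -> East
  U (U-turn (180°)) -> West
  R (right (90° clockwise)) -> North
  R (right (90° clockwise)) -> East
Final: East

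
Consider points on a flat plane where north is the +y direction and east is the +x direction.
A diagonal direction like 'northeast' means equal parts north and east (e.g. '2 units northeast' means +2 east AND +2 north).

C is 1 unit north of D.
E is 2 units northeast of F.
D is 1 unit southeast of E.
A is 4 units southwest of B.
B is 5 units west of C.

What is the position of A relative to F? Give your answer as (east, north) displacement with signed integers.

Place F at the origin (east=0, north=0).
  E is 2 units northeast of F: delta (east=+2, north=+2); E at (east=2, north=2).
  D is 1 unit southeast of E: delta (east=+1, north=-1); D at (east=3, north=1).
  C is 1 unit north of D: delta (east=+0, north=+1); C at (east=3, north=2).
  B is 5 units west of C: delta (east=-5, north=+0); B at (east=-2, north=2).
  A is 4 units southwest of B: delta (east=-4, north=-4); A at (east=-6, north=-2).
Therefore A relative to F: (east=-6, north=-2).

Answer: A is at (east=-6, north=-2) relative to F.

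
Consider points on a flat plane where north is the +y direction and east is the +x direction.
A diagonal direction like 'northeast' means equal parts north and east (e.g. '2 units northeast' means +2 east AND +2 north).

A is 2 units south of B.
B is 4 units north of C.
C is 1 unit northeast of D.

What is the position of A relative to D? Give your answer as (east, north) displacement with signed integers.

Answer: A is at (east=1, north=3) relative to D.

Derivation:
Place D at the origin (east=0, north=0).
  C is 1 unit northeast of D: delta (east=+1, north=+1); C at (east=1, north=1).
  B is 4 units north of C: delta (east=+0, north=+4); B at (east=1, north=5).
  A is 2 units south of B: delta (east=+0, north=-2); A at (east=1, north=3).
Therefore A relative to D: (east=1, north=3).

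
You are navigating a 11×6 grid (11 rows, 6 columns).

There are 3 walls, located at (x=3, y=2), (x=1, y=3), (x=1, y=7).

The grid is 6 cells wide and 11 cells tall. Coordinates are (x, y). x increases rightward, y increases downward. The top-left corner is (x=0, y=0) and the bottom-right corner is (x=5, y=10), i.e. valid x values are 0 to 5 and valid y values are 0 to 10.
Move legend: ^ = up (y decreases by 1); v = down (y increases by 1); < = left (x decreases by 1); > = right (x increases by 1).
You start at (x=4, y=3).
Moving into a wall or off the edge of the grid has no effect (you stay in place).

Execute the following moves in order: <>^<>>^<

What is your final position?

Start: (x=4, y=3)
  < (left): (x=4, y=3) -> (x=3, y=3)
  > (right): (x=3, y=3) -> (x=4, y=3)
  ^ (up): (x=4, y=3) -> (x=4, y=2)
  < (left): blocked, stay at (x=4, y=2)
  > (right): (x=4, y=2) -> (x=5, y=2)
  > (right): blocked, stay at (x=5, y=2)
  ^ (up): (x=5, y=2) -> (x=5, y=1)
  < (left): (x=5, y=1) -> (x=4, y=1)
Final: (x=4, y=1)

Answer: Final position: (x=4, y=1)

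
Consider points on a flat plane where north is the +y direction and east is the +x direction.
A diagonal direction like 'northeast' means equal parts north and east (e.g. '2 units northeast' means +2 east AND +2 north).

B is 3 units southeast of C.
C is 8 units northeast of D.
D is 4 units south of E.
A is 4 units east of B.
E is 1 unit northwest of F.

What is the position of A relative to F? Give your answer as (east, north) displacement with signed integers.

Answer: A is at (east=14, north=2) relative to F.

Derivation:
Place F at the origin (east=0, north=0).
  E is 1 unit northwest of F: delta (east=-1, north=+1); E at (east=-1, north=1).
  D is 4 units south of E: delta (east=+0, north=-4); D at (east=-1, north=-3).
  C is 8 units northeast of D: delta (east=+8, north=+8); C at (east=7, north=5).
  B is 3 units southeast of C: delta (east=+3, north=-3); B at (east=10, north=2).
  A is 4 units east of B: delta (east=+4, north=+0); A at (east=14, north=2).
Therefore A relative to F: (east=14, north=2).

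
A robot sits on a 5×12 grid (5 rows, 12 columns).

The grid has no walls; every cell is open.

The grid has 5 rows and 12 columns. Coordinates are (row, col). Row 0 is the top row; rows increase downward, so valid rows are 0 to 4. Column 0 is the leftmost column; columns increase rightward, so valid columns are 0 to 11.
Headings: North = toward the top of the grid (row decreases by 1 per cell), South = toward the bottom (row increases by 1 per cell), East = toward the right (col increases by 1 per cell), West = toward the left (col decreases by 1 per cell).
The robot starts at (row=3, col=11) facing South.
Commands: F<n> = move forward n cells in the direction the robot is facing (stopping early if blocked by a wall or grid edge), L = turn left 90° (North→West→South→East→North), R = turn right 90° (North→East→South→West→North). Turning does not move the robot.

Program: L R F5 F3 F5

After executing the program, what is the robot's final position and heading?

Start: (row=3, col=11), facing South
  L: turn left, now facing East
  R: turn right, now facing South
  F5: move forward 1/5 (blocked), now at (row=4, col=11)
  F3: move forward 0/3 (blocked), now at (row=4, col=11)
  F5: move forward 0/5 (blocked), now at (row=4, col=11)
Final: (row=4, col=11), facing South

Answer: Final position: (row=4, col=11), facing South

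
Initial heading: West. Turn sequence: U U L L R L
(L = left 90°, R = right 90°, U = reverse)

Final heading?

Start: West
  U (U-turn (180°)) -> East
  U (U-turn (180°)) -> West
  L (left (90° counter-clockwise)) -> South
  L (left (90° counter-clockwise)) -> East
  R (right (90° clockwise)) -> South
  L (left (90° counter-clockwise)) -> East
Final: East

Answer: Final heading: East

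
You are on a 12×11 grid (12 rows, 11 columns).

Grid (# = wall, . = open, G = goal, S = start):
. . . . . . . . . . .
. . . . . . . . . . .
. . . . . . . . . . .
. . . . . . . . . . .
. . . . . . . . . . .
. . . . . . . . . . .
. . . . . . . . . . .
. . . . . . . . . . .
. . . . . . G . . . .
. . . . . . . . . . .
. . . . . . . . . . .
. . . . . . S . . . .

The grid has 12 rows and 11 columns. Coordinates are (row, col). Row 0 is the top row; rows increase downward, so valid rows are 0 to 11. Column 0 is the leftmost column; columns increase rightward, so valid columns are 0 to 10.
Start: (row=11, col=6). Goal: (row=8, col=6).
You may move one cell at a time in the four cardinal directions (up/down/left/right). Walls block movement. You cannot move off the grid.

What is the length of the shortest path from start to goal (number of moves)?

BFS from (row=11, col=6) until reaching (row=8, col=6):
  Distance 0: (row=11, col=6)
  Distance 1: (row=10, col=6), (row=11, col=5), (row=11, col=7)
  Distance 2: (row=9, col=6), (row=10, col=5), (row=10, col=7), (row=11, col=4), (row=11, col=8)
  Distance 3: (row=8, col=6), (row=9, col=5), (row=9, col=7), (row=10, col=4), (row=10, col=8), (row=11, col=3), (row=11, col=9)  <- goal reached here
One shortest path (3 moves): (row=11, col=6) -> (row=10, col=6) -> (row=9, col=6) -> (row=8, col=6)

Answer: Shortest path length: 3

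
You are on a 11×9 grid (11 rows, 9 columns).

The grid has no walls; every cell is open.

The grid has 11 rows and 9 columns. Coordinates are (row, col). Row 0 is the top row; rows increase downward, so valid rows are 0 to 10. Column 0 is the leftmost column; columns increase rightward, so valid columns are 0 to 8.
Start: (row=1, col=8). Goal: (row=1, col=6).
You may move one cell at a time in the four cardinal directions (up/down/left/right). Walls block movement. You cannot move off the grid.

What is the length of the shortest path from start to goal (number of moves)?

BFS from (row=1, col=8) until reaching (row=1, col=6):
  Distance 0: (row=1, col=8)
  Distance 1: (row=0, col=8), (row=1, col=7), (row=2, col=8)
  Distance 2: (row=0, col=7), (row=1, col=6), (row=2, col=7), (row=3, col=8)  <- goal reached here
One shortest path (2 moves): (row=1, col=8) -> (row=1, col=7) -> (row=1, col=6)

Answer: Shortest path length: 2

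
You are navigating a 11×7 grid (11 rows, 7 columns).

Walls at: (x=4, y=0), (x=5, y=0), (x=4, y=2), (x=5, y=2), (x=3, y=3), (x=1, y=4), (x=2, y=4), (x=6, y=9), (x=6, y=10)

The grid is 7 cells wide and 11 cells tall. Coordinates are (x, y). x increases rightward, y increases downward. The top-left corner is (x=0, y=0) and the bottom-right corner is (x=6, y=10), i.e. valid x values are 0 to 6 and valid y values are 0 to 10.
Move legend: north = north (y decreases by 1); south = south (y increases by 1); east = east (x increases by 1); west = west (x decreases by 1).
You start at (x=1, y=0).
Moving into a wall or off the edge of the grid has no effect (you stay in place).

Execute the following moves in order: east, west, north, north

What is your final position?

Start: (x=1, y=0)
  east (east): (x=1, y=0) -> (x=2, y=0)
  west (west): (x=2, y=0) -> (x=1, y=0)
  north (north): blocked, stay at (x=1, y=0)
  north (north): blocked, stay at (x=1, y=0)
Final: (x=1, y=0)

Answer: Final position: (x=1, y=0)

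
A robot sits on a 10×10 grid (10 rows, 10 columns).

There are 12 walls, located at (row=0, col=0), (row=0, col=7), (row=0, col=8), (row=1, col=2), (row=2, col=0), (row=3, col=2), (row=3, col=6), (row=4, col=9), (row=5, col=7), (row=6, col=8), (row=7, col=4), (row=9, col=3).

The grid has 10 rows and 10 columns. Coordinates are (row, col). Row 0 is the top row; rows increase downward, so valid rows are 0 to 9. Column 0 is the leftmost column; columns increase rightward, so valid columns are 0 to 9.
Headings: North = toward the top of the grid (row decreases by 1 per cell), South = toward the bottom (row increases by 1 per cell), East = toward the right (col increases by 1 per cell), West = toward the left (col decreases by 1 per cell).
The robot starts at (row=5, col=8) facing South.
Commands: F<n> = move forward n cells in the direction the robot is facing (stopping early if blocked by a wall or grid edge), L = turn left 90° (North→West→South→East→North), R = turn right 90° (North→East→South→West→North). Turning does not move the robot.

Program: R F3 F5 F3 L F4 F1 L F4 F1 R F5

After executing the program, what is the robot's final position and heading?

Start: (row=5, col=8), facing South
  R: turn right, now facing West
  F3: move forward 0/3 (blocked), now at (row=5, col=8)
  F5: move forward 0/5 (blocked), now at (row=5, col=8)
  F3: move forward 0/3 (blocked), now at (row=5, col=8)
  L: turn left, now facing South
  F4: move forward 0/4 (blocked), now at (row=5, col=8)
  F1: move forward 0/1 (blocked), now at (row=5, col=8)
  L: turn left, now facing East
  F4: move forward 1/4 (blocked), now at (row=5, col=9)
  F1: move forward 0/1 (blocked), now at (row=5, col=9)
  R: turn right, now facing South
  F5: move forward 4/5 (blocked), now at (row=9, col=9)
Final: (row=9, col=9), facing South

Answer: Final position: (row=9, col=9), facing South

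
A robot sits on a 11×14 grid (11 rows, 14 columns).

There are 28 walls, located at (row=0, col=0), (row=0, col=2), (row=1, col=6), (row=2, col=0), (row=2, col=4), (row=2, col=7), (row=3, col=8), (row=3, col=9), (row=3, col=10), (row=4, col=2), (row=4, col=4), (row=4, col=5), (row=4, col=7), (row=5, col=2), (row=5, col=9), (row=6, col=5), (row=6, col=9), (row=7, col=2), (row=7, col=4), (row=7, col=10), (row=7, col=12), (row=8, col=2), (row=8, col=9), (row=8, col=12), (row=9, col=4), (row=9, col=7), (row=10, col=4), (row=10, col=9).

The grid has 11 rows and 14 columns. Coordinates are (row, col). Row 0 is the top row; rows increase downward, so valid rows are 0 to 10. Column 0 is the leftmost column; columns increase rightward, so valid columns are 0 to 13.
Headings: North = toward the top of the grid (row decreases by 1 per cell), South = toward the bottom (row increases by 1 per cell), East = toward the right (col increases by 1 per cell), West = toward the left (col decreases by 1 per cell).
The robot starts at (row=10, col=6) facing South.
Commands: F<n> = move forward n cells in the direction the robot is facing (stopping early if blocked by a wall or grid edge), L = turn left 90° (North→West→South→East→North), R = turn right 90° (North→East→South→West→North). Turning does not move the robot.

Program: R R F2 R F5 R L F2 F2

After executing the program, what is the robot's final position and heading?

Start: (row=10, col=6), facing South
  R: turn right, now facing West
  R: turn right, now facing North
  F2: move forward 2, now at (row=8, col=6)
  R: turn right, now facing East
  F5: move forward 2/5 (blocked), now at (row=8, col=8)
  R: turn right, now facing South
  L: turn left, now facing East
  F2: move forward 0/2 (blocked), now at (row=8, col=8)
  F2: move forward 0/2 (blocked), now at (row=8, col=8)
Final: (row=8, col=8), facing East

Answer: Final position: (row=8, col=8), facing East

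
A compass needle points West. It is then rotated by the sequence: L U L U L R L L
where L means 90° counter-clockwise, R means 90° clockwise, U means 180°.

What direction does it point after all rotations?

Start: West
  L (left (90° counter-clockwise)) -> South
  U (U-turn (180°)) -> North
  L (left (90° counter-clockwise)) -> West
  U (U-turn (180°)) -> East
  L (left (90° counter-clockwise)) -> North
  R (right (90° clockwise)) -> East
  L (left (90° counter-clockwise)) -> North
  L (left (90° counter-clockwise)) -> West
Final: West

Answer: Final heading: West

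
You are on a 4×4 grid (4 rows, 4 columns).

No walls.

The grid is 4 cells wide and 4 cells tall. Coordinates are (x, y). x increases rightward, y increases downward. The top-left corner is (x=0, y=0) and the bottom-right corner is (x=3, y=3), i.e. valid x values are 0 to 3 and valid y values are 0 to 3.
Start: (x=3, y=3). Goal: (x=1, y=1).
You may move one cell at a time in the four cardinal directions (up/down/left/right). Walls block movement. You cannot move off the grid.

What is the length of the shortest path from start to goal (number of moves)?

BFS from (x=3, y=3) until reaching (x=1, y=1):
  Distance 0: (x=3, y=3)
  Distance 1: (x=3, y=2), (x=2, y=3)
  Distance 2: (x=3, y=1), (x=2, y=2), (x=1, y=3)
  Distance 3: (x=3, y=0), (x=2, y=1), (x=1, y=2), (x=0, y=3)
  Distance 4: (x=2, y=0), (x=1, y=1), (x=0, y=2)  <- goal reached here
One shortest path (4 moves): (x=3, y=3) -> (x=2, y=3) -> (x=1, y=3) -> (x=1, y=2) -> (x=1, y=1)

Answer: Shortest path length: 4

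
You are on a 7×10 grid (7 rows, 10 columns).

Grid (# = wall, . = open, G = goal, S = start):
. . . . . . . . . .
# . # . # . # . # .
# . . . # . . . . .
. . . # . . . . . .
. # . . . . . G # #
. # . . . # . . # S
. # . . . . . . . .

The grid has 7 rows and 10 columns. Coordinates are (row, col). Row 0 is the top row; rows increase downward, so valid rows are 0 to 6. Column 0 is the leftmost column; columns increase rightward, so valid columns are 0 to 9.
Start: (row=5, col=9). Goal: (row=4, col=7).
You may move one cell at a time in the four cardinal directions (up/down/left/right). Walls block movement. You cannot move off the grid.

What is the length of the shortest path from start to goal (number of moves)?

Answer: Shortest path length: 5

Derivation:
BFS from (row=5, col=9) until reaching (row=4, col=7):
  Distance 0: (row=5, col=9)
  Distance 1: (row=6, col=9)
  Distance 2: (row=6, col=8)
  Distance 3: (row=6, col=7)
  Distance 4: (row=5, col=7), (row=6, col=6)
  Distance 5: (row=4, col=7), (row=5, col=6), (row=6, col=5)  <- goal reached here
One shortest path (5 moves): (row=5, col=9) -> (row=6, col=9) -> (row=6, col=8) -> (row=6, col=7) -> (row=5, col=7) -> (row=4, col=7)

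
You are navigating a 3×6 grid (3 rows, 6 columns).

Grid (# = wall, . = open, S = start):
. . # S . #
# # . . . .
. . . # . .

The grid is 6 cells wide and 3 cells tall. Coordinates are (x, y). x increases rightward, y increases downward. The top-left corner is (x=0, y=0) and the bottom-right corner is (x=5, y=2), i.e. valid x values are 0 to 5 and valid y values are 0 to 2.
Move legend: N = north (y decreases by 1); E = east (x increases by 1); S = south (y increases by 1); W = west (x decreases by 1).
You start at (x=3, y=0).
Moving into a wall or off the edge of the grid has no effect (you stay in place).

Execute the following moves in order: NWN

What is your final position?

Answer: Final position: (x=3, y=0)

Derivation:
Start: (x=3, y=0)
  N (north): blocked, stay at (x=3, y=0)
  W (west): blocked, stay at (x=3, y=0)
  N (north): blocked, stay at (x=3, y=0)
Final: (x=3, y=0)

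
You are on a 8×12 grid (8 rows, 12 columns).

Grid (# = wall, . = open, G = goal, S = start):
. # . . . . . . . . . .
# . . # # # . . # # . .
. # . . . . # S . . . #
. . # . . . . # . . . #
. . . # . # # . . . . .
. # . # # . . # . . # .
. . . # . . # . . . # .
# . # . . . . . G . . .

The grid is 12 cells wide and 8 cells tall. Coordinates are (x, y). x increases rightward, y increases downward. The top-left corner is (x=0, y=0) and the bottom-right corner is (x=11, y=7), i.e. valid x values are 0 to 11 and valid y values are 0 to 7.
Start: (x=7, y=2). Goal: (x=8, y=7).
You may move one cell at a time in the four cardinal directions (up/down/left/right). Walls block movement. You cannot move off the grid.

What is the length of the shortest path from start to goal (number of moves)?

BFS from (x=7, y=2) until reaching (x=8, y=7):
  Distance 0: (x=7, y=2)
  Distance 1: (x=7, y=1), (x=8, y=2)
  Distance 2: (x=7, y=0), (x=6, y=1), (x=9, y=2), (x=8, y=3)
  Distance 3: (x=6, y=0), (x=8, y=0), (x=10, y=2), (x=9, y=3), (x=8, y=4)
  Distance 4: (x=5, y=0), (x=9, y=0), (x=10, y=1), (x=10, y=3), (x=7, y=4), (x=9, y=4), (x=8, y=5)
  Distance 5: (x=4, y=0), (x=10, y=0), (x=11, y=1), (x=10, y=4), (x=9, y=5), (x=8, y=6)
  Distance 6: (x=3, y=0), (x=11, y=0), (x=11, y=4), (x=7, y=6), (x=9, y=6), (x=8, y=7)  <- goal reached here
One shortest path (6 moves): (x=7, y=2) -> (x=8, y=2) -> (x=8, y=3) -> (x=8, y=4) -> (x=8, y=5) -> (x=8, y=6) -> (x=8, y=7)

Answer: Shortest path length: 6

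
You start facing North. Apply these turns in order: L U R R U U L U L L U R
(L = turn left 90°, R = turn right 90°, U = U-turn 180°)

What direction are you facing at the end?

Answer: Final heading: East

Derivation:
Start: North
  L (left (90° counter-clockwise)) -> West
  U (U-turn (180°)) -> East
  R (right (90° clockwise)) -> South
  R (right (90° clockwise)) -> West
  U (U-turn (180°)) -> East
  U (U-turn (180°)) -> West
  L (left (90° counter-clockwise)) -> South
  U (U-turn (180°)) -> North
  L (left (90° counter-clockwise)) -> West
  L (left (90° counter-clockwise)) -> South
  U (U-turn (180°)) -> North
  R (right (90° clockwise)) -> East
Final: East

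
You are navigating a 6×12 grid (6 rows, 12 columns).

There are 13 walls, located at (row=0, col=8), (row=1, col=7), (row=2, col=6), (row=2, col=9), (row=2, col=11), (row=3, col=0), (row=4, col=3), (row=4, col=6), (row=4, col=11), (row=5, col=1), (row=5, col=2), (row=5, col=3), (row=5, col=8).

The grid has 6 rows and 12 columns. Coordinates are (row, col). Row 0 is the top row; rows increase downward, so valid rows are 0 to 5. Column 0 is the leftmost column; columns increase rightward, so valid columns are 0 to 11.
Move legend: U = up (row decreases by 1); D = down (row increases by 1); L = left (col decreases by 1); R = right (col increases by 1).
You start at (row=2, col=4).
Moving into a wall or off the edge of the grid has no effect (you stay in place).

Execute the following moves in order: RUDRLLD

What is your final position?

Answer: Final position: (row=3, col=3)

Derivation:
Start: (row=2, col=4)
  R (right): (row=2, col=4) -> (row=2, col=5)
  U (up): (row=2, col=5) -> (row=1, col=5)
  D (down): (row=1, col=5) -> (row=2, col=5)
  R (right): blocked, stay at (row=2, col=5)
  L (left): (row=2, col=5) -> (row=2, col=4)
  L (left): (row=2, col=4) -> (row=2, col=3)
  D (down): (row=2, col=3) -> (row=3, col=3)
Final: (row=3, col=3)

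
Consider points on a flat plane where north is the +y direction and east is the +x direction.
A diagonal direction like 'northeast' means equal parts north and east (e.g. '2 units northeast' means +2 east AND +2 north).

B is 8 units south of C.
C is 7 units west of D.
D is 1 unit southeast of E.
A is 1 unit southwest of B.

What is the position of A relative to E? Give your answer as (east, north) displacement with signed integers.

Place E at the origin (east=0, north=0).
  D is 1 unit southeast of E: delta (east=+1, north=-1); D at (east=1, north=-1).
  C is 7 units west of D: delta (east=-7, north=+0); C at (east=-6, north=-1).
  B is 8 units south of C: delta (east=+0, north=-8); B at (east=-6, north=-9).
  A is 1 unit southwest of B: delta (east=-1, north=-1); A at (east=-7, north=-10).
Therefore A relative to E: (east=-7, north=-10).

Answer: A is at (east=-7, north=-10) relative to E.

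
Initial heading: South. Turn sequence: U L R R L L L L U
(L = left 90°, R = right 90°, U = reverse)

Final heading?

Start: South
  U (U-turn (180°)) -> North
  L (left (90° counter-clockwise)) -> West
  R (right (90° clockwise)) -> North
  R (right (90° clockwise)) -> East
  L (left (90° counter-clockwise)) -> North
  L (left (90° counter-clockwise)) -> West
  L (left (90° counter-clockwise)) -> South
  L (left (90° counter-clockwise)) -> East
  U (U-turn (180°)) -> West
Final: West

Answer: Final heading: West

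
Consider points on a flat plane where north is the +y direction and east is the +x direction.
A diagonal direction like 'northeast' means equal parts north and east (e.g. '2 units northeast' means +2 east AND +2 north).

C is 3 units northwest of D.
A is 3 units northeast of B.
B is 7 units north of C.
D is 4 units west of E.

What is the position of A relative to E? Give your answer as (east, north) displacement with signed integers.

Answer: A is at (east=-4, north=13) relative to E.

Derivation:
Place E at the origin (east=0, north=0).
  D is 4 units west of E: delta (east=-4, north=+0); D at (east=-4, north=0).
  C is 3 units northwest of D: delta (east=-3, north=+3); C at (east=-7, north=3).
  B is 7 units north of C: delta (east=+0, north=+7); B at (east=-7, north=10).
  A is 3 units northeast of B: delta (east=+3, north=+3); A at (east=-4, north=13).
Therefore A relative to E: (east=-4, north=13).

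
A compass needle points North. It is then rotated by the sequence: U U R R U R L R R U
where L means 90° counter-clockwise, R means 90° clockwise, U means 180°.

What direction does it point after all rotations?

Answer: Final heading: North

Derivation:
Start: North
  U (U-turn (180°)) -> South
  U (U-turn (180°)) -> North
  R (right (90° clockwise)) -> East
  R (right (90° clockwise)) -> South
  U (U-turn (180°)) -> North
  R (right (90° clockwise)) -> East
  L (left (90° counter-clockwise)) -> North
  R (right (90° clockwise)) -> East
  R (right (90° clockwise)) -> South
  U (U-turn (180°)) -> North
Final: North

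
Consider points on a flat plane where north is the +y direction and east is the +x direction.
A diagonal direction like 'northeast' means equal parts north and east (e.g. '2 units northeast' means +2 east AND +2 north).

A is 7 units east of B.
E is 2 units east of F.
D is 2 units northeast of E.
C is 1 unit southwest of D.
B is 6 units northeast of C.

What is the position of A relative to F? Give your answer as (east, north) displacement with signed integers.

Place F at the origin (east=0, north=0).
  E is 2 units east of F: delta (east=+2, north=+0); E at (east=2, north=0).
  D is 2 units northeast of E: delta (east=+2, north=+2); D at (east=4, north=2).
  C is 1 unit southwest of D: delta (east=-1, north=-1); C at (east=3, north=1).
  B is 6 units northeast of C: delta (east=+6, north=+6); B at (east=9, north=7).
  A is 7 units east of B: delta (east=+7, north=+0); A at (east=16, north=7).
Therefore A relative to F: (east=16, north=7).

Answer: A is at (east=16, north=7) relative to F.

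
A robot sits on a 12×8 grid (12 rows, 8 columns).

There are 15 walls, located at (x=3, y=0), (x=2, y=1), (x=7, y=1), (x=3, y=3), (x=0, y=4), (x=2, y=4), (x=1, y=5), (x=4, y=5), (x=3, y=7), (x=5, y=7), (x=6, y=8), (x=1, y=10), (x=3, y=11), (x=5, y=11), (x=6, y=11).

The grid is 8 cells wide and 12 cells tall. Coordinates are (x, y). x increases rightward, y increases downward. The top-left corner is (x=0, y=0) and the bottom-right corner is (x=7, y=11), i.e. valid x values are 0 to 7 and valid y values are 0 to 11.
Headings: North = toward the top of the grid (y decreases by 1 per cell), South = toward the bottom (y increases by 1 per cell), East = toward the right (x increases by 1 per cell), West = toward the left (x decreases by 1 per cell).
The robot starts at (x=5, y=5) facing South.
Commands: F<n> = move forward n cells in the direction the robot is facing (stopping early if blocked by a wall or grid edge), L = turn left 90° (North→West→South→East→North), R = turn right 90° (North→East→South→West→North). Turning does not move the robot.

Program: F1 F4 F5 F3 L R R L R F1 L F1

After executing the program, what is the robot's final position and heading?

Start: (x=5, y=5), facing South
  F1: move forward 1, now at (x=5, y=6)
  F4: move forward 0/4 (blocked), now at (x=5, y=6)
  F5: move forward 0/5 (blocked), now at (x=5, y=6)
  F3: move forward 0/3 (blocked), now at (x=5, y=6)
  L: turn left, now facing East
  R: turn right, now facing South
  R: turn right, now facing West
  L: turn left, now facing South
  R: turn right, now facing West
  F1: move forward 1, now at (x=4, y=6)
  L: turn left, now facing South
  F1: move forward 1, now at (x=4, y=7)
Final: (x=4, y=7), facing South

Answer: Final position: (x=4, y=7), facing South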